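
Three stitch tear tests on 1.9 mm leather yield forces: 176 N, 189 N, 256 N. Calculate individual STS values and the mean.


STS1 = 92.6 N/mm
STS2 = 99.5 N/mm
STS3 = 134.7 N/mm
Mean = 108.9 N/mm

STS1 = 176 / 1.9 = 92.6 N/mm
STS2 = 189 / 1.9 = 99.5 N/mm
STS3 = 256 / 1.9 = 134.7 N/mm
Mean = (92.6 + 99.5 + 134.7) / 3 = 108.9 N/mm


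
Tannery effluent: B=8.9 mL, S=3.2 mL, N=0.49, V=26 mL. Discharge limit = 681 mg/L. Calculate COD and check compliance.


COD = (8.9 - 3.2) x 0.49 x 8000 / 26 = 859.4 mg/L
Limit: 681 mg/L
Compliant: No


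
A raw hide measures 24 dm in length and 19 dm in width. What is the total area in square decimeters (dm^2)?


Area = length x width
Area = 24 x 19 = 456 dm^2


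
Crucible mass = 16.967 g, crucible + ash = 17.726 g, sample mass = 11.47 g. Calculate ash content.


Ash mass = 0.759 g
Ash content = 6.62%


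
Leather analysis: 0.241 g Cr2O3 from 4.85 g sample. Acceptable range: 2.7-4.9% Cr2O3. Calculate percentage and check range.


Cr2O3% = 0.241 / 4.85 x 100 = 4.97%
Acceptable range: 2.7 to 4.9%
Within range: No


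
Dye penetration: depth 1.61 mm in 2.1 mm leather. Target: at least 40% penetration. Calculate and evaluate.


Penetration = 76.7%
Meets target: Yes

Penetration = 1.61 / 2.1 x 100 = 76.7%
Target: 40%
Meets target: Yes


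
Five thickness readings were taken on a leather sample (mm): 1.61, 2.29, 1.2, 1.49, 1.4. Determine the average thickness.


1.60 mm

Sum = 1.61 + 2.29 + 1.2 + 1.49 + 1.4 = 7.99
Average = 7.99 / 5 = 1.60 mm


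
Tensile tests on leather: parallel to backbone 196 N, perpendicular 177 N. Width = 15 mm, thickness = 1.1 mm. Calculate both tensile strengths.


Parallel = 11.88 N/mm^2
Perpendicular = 10.73 N/mm^2

Area = 15 x 1.1 = 16.5 mm^2
TS (parallel) = 196 / 16.5 = 11.88 N/mm^2
TS (perpendicular) = 177 / 16.5 = 10.73 N/mm^2


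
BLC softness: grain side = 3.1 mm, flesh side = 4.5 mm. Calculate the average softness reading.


3.80 mm


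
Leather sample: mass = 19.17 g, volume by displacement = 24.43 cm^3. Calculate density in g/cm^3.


0.785 g/cm^3

Density = mass / volume
Density = 19.17 / 24.43 = 0.785 g/cm^3


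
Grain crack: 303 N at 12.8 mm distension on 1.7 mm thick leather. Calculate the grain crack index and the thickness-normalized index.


Crack index = 303 / 12.8 = 23.7 N/mm
Normalized = 23.7 / 1.7 = 13.9 N/mm per mm


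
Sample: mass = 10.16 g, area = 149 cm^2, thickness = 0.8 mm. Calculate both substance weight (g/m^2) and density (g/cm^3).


SW = 10.16 / 149 x 10000 = 681.9 g/m^2
Volume = 149 x 0.8 / 10 = 11.92 cm^3
Density = 10.16 / 11.92 = 0.852 g/cm^3


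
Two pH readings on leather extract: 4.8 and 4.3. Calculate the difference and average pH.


Difference = |4.8 - 4.3| = 0.5
Average = (4.8 + 4.3) / 2 = 4.55


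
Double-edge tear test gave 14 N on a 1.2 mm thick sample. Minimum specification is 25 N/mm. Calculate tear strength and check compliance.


Tear strength = 14 / 1.2 = 11.7 N/mm
Required minimum = 25 N/mm
Compliant: No


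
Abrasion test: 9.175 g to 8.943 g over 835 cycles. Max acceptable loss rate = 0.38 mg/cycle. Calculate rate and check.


Rate = 0.278 mg/cycle
Passes: Yes


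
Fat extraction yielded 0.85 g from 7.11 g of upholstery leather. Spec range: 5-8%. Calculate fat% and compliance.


Fat content = 12.0%
Compliant: No


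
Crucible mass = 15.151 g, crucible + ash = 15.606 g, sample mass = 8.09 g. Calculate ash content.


Ash mass = 15.606 - 15.151 = 0.455 g
Ash% = 0.455 / 8.09 x 100 = 5.62%


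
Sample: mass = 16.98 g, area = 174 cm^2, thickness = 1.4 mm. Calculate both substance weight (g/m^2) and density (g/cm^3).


Substance weight = 975.9 g/m^2
Density = 0.697 g/cm^3

SW = 16.98 / 174 x 10000 = 975.9 g/m^2
Volume = 174 x 1.4 / 10 = 24.36 cm^3
Density = 16.98 / 24.36 = 0.697 g/cm^3


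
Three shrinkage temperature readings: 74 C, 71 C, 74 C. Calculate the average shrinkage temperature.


Average = (74 + 71 + 74) / 3
Average = 219 / 3 = 73.0 C


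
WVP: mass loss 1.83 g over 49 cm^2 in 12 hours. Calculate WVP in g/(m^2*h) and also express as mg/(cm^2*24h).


WVP = 31.12 g/(m^2*h)
Daily rate = 74.69 mg/(cm^2*24h)

WVP = 1.83 / (49 x 12) x 10000 = 31.12 g/(m^2*h)
Mass loss in mg = 1.83 x 1000 = 1830 mg
Per cm^2 per 24h in mg: 1830 x 24 / (49 x 12) = 43920 / 588 = 74.69 mg/(cm^2*24h)


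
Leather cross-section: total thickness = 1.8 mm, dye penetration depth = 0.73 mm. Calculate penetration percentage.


40.6%

Penetration% = 0.73 / 1.8 x 100
Penetration = 40.6%


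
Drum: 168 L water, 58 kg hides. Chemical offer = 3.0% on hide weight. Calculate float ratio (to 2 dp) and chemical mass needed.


Float ratio = 168 / 58 = 2.90
Chemical = 58 x 3.0 / 100 = 1.74 kg


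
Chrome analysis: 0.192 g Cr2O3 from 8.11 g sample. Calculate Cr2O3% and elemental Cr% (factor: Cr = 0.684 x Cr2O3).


Cr2O3 = 2.37%
Cr = 1.62%


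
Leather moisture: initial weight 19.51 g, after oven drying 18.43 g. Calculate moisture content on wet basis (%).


Moisture = 19.51 - 18.43 = 1.08 g
MC = 1.08 / 19.51 x 100 = 5.5%


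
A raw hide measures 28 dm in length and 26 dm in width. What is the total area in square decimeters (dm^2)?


728 dm^2

Area = length x width
Area = 28 x 26 = 728 dm^2


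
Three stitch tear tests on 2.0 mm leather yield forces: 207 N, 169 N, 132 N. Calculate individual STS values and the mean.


STS1 = 103.5 N/mm
STS2 = 84.5 N/mm
STS3 = 66.0 N/mm
Mean = 84.7 N/mm


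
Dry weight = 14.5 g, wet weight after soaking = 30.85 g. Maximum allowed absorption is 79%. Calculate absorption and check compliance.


Absorption = 112.8%
Compliant: No


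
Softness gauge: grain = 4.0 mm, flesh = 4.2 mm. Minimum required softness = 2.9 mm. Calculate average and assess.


Average softness = 4.10 mm
Meets requirement: Yes

Average = (4.0 + 4.2) / 2 = 4.10 mm
Minimum = 2.9 mm
Meets requirement: Yes


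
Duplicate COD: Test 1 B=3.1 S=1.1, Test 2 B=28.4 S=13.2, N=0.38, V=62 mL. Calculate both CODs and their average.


COD1 = (3.1 - 1.1) x 0.38 x 8000 / 62 = 98.1 mg/L
COD2 = (28.4 - 13.2) x 0.38 x 8000 / 62 = 745.3 mg/L
Average = (98.1 + 745.3) / 2 = 421.7 mg/L


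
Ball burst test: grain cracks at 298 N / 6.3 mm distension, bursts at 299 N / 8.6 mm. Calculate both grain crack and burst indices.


Crack index = 47.3 N/mm
Burst index = 34.8 N/mm


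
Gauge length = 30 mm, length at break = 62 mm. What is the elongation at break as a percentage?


106.7%


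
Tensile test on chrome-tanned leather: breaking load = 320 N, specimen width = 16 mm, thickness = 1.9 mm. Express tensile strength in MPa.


Cross-section = 16 x 1.9 = 30.4 mm^2
TS = 320 / 30.4 = 10.53 MPa
(1 N/mm^2 = 1 MPa)


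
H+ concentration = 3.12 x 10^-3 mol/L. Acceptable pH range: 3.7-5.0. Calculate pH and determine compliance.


pH = 2.51
Compliant: No

pH = -log10(3.12 x 10^-3) = 2.51
Range: 3.7 to 5.0
Compliant: No


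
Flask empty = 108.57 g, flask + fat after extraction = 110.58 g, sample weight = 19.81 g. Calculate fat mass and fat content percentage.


Fat mass = 110.58 - 108.57 = 2.01 g
Fat% = 2.01 / 19.81 x 100 = 10.1%


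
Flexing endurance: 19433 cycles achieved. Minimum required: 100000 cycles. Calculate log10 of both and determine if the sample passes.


log10(19433) = 4.29
log10(100000) = 5.00
Passes: No


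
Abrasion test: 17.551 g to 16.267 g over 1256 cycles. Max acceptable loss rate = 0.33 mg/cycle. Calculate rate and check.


Rate = 1.022 mg/cycle
Passes: No

Loss = 17.551 - 16.267 = 1.284 g
Rate = 1.284 g / 1256 cycles x 1000 = 1.022 mg/cycle
Max = 0.33 mg/cycle
Passes: No


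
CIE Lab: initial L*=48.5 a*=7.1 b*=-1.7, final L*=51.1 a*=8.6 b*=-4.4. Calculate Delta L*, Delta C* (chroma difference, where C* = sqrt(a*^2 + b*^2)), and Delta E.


Delta L* = 2.6
Delta C* = 2.36
Delta E = 4.04


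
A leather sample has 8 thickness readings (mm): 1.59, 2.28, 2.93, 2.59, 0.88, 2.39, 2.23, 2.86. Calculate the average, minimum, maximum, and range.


Average = 2.22 mm
Min = 0.88 mm
Max = 2.93 mm
Range = 2.05 mm


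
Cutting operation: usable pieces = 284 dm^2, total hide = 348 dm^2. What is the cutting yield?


81.6%


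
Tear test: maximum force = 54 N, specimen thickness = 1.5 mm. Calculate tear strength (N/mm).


Tear strength = force / thickness
Tear = 54 / 1.5 = 36.0 N/mm


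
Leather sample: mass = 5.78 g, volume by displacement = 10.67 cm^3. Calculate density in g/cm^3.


Density = mass / volume
Density = 5.78 / 10.67 = 0.542 g/cm^3


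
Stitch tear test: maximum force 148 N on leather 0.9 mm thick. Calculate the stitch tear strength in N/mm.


Stitch tear strength = force / thickness
STS = 148 / 0.9 = 164.4 N/mm


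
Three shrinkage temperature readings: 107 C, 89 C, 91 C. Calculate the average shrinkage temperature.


95.7 C

Average = (107 + 89 + 91) / 3
Average = 287 / 3 = 95.7 C


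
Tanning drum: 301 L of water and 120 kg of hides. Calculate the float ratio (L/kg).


2.5

Float ratio = water / hide weight
Ratio = 301 / 120 = 2.5


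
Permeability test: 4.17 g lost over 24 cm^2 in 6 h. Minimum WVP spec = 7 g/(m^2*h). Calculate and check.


WVP = 289.58 g/(m^2*h)
Meets specification: Yes

WVP = 4.17 / (24 x 6) x 10000 = 289.58 g/(m^2*h)
Minimum: 7 g/(m^2*h)
Meets spec: Yes


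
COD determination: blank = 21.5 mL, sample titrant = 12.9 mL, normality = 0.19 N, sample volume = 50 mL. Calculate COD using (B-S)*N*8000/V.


COD = (21.5 - 12.9) x 0.19 x 8000 / 50
COD = 8.6 x 0.19 x 8000 / 50
COD = 261.4 mg/L


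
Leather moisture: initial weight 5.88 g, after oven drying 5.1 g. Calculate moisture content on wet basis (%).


13.3%


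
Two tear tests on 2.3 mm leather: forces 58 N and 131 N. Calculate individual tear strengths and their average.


Tear 1 = 58 / 2.3 = 25.2 N/mm
Tear 2 = 131 / 2.3 = 57.0 N/mm
Average = (25.2 + 57.0) / 2 = 41.1 N/mm


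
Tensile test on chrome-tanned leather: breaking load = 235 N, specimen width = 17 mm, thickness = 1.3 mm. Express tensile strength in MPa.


10.63 MPa

Cross-section = 17 x 1.3 = 22.1 mm^2
TS = 235 / 22.1 = 10.63 MPa
(1 N/mm^2 = 1 MPa)


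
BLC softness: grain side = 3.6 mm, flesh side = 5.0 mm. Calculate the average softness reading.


4.30 mm


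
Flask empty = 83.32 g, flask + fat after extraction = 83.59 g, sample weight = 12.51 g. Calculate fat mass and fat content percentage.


Fat mass = 83.59 - 83.32 = 0.27 g
Fat% = 0.27 / 12.51 x 100 = 2.2%


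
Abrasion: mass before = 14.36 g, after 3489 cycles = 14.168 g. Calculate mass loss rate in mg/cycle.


0.055 mg/cycle


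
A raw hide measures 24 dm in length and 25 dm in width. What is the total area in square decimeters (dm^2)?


600 dm^2

Area = length x width
Area = 24 x 25 = 600 dm^2


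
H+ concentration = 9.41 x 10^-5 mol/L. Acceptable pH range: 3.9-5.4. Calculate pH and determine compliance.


pH = -log10(9.41 x 10^-5) = 4.03
Range: 3.9 to 5.4
Compliant: Yes


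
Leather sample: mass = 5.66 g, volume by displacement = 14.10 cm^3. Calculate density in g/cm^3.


0.401 g/cm^3

Density = mass / volume
Density = 5.66 / 14.10 = 0.401 g/cm^3


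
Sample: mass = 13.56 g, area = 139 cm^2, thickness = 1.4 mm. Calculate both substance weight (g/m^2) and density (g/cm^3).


SW = 13.56 / 139 x 10000 = 975.5 g/m^2
Volume = 139 x 1.4 / 10 = 19.46 cm^3
Density = 13.56 / 19.46 = 0.697 g/cm^3


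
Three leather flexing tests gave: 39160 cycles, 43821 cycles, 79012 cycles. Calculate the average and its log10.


Average = (39160 + 43821 + 79012) / 3 = 53998 cycles
log10(53998) = 4.73


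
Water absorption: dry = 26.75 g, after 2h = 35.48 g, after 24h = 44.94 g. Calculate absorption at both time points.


2h absorption = 32.6%
24h absorption = 68.0%


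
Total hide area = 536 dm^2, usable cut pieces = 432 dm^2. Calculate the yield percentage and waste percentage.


Yield = 432 / 536 x 100 = 80.6%
Waste = 536 - 432 = 104 dm^2
Waste% = 100 - 80.6 = 19.4%


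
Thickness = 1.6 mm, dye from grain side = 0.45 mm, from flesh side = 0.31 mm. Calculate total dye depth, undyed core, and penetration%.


Total dyed = 0.76 mm
Undyed core = 0.84 mm
Penetration = 47.5%


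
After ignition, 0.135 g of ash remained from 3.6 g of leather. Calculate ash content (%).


Ash% = 0.135 / 3.6 x 100
Ash% = 3.75%


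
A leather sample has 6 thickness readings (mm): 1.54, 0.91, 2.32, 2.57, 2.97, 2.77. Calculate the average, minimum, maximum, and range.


Sum = 13.08
Average = 13.08 / 6 = 2.18 mm
Minimum = 0.91 mm
Maximum = 2.97 mm
Range = 2.97 - 0.91 = 2.06 mm


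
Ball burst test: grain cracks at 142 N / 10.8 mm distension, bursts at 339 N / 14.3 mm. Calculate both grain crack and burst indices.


Crack index = 13.1 N/mm
Burst index = 23.7 N/mm


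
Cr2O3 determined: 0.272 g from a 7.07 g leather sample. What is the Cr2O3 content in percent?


Cr2O3% = 0.272 / 7.07 x 100
Cr2O3% = 3.85%


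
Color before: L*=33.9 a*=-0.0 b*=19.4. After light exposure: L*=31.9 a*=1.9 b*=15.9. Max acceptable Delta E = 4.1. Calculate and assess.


Delta E = 4.46
Passes: No


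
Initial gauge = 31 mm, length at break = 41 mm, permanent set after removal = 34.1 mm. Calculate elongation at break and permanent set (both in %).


Elongation at break = (41 - 31) / 31 x 100 = 32.3%
Permanent set = (34.1 - 31) / 31 x 100 = 10.0%


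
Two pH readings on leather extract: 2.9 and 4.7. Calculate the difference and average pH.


Difference = 1.8
Average pH = 3.80


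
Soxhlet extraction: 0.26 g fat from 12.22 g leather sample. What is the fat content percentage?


Fat content = 0.26 / 12.22 x 100
Fat = 2.1%


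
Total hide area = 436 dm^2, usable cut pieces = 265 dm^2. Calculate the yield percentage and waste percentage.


Yield = 60.8%
Waste = 39.2%

Yield = 265 / 436 x 100 = 60.8%
Waste = 436 - 265 = 171 dm^2
Waste% = 100 - 60.8 = 39.2%


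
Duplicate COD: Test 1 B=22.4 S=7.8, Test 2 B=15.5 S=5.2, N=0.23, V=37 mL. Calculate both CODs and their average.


COD1 = 726.1 mg/L
COD2 = 512.2 mg/L
Average = 619.2 mg/L

COD1 = (22.4 - 7.8) x 0.23 x 8000 / 37 = 726.1 mg/L
COD2 = (15.5 - 5.2) x 0.23 x 8000 / 37 = 512.2 mg/L
Average = (726.1 + 512.2) / 2 = 619.2 mg/L


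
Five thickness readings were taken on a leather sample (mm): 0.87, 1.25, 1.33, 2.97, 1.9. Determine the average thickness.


Sum = 0.87 + 1.25 + 1.33 + 2.97 + 1.9 = 8.32
Average = 8.32 / 5 = 1.66 mm


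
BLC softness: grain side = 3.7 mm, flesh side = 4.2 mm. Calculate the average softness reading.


Average = (3.7 + 4.2) / 2
Average = 3.95 mm


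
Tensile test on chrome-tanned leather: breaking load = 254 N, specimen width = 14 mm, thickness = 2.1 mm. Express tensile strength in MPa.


Cross-section = 14 x 2.1 = 29.4 mm^2
TS = 254 / 29.4 = 8.64 MPa
(1 N/mm^2 = 1 MPa)


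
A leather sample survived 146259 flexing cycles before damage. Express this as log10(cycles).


5.17


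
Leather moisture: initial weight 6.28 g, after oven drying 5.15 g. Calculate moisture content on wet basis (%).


Moisture = 6.28 - 5.15 = 1.13 g
MC = 1.13 / 6.28 x 100 = 18.0%


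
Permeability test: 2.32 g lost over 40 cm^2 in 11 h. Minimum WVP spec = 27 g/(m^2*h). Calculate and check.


WVP = 2.32 / (40 x 11) x 10000 = 52.73 g/(m^2*h)
Minimum: 27 g/(m^2*h)
Meets spec: Yes


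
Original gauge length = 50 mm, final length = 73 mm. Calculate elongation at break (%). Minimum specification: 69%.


Elongation = 46.0%
Meets spec: No

Extension = 73 - 50 = 23 mm
Elongation = 23 / 50 x 100 = 46.0%
Minimum required: 69%
Meets specification: No


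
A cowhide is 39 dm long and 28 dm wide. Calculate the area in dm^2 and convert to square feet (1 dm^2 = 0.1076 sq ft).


1092 dm^2
117.50 sq ft

Area = 39 x 28 = 1092 dm^2
Conversion: 1092 x 0.1076 = 117.50 sq ft


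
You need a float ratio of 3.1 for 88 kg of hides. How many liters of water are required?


272.8 L

Water = hide weight x target ratio
Water = 88 x 3.1 = 272.8 L


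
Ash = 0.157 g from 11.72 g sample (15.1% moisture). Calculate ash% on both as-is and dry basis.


As-is ash% = 0.157 / 11.72 x 100 = 1.34%
Dry mass = 11.72 x (100 - 15.1) / 100 = 9.95028 g
Dry-basis ash% = 0.157 / 9.95028 x 100 = 1.58%


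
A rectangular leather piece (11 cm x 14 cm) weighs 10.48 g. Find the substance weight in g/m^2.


Area = 11 x 14 = 154 cm^2
SW = 10.48 / 154 x 10000 = 680.5 g/m^2


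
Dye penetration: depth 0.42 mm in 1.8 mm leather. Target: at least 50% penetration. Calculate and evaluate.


Penetration = 0.42 / 1.8 x 100 = 23.3%
Target: 50%
Meets target: No


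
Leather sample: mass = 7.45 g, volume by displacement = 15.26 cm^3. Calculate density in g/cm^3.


Density = mass / volume
Density = 7.45 / 15.26 = 0.488 g/cm^3


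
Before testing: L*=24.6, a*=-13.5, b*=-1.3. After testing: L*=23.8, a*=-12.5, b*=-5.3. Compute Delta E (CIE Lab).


dL = 23.8 - 24.6 = -0.8
da = -12.5 - (-13.5) = 1.0
db = -5.3 - (-1.3) = -4.0
dE = sqrt((-0.8)^2 + (1.0)^2 + (-4.0)^2) = 4.20


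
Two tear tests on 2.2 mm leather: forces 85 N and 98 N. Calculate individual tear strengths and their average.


Tear 1 = 38.6 N/mm
Tear 2 = 44.5 N/mm
Average = 41.6 N/mm


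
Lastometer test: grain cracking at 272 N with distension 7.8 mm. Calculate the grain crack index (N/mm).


Grain crack index = force / distension
Index = 272 / 7.8 = 34.9 N/mm


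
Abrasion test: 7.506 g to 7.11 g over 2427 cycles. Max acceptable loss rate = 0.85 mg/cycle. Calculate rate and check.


Rate = 0.163 mg/cycle
Passes: Yes

Loss = 7.506 - 7.11 = 0.396 g
Rate = 0.396 g / 2427 cycles x 1000 = 0.163 mg/cycle
Max = 0.85 mg/cycle
Passes: Yes


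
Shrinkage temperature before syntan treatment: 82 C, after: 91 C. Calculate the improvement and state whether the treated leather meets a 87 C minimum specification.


Improvement = 9 C
Meets 87 C spec: Yes


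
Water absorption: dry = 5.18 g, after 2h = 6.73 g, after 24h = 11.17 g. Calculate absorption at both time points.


2h absorption = 29.9%
24h absorption = 115.6%

WA (2h) = (6.73 - 5.18) / 5.18 x 100 = 29.9%
WA (24h) = (11.17 - 5.18) / 5.18 x 100 = 115.6%


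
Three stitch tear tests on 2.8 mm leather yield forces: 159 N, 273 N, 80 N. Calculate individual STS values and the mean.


STS1 = 159 / 2.8 = 56.8 N/mm
STS2 = 273 / 2.8 = 97.5 N/mm
STS3 = 80 / 2.8 = 28.6 N/mm
Mean = (56.8 + 97.5 + 28.6) / 3 = 61.0 N/mm


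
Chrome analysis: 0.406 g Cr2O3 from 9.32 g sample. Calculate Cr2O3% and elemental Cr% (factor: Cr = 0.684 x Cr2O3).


Cr2O3% = 0.406 / 9.32 x 100 = 4.36%
Cr% = 4.36 x 0.684 = 2.98%


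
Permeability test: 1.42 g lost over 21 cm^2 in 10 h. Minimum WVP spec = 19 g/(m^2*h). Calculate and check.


WVP = 67.62 g/(m^2*h)
Meets specification: Yes

WVP = 1.42 / (21 x 10) x 10000 = 67.62 g/(m^2*h)
Minimum: 19 g/(m^2*h)
Meets spec: Yes


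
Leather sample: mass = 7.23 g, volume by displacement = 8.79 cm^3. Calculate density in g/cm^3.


Density = mass / volume
Density = 7.23 / 8.79 = 0.823 g/cm^3


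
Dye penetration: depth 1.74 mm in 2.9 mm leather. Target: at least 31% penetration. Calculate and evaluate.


Penetration = 60.0%
Meets target: Yes

Penetration = 1.74 / 2.9 x 100 = 60.0%
Target: 31%
Meets target: Yes


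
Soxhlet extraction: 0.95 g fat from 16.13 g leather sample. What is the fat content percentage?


5.9%


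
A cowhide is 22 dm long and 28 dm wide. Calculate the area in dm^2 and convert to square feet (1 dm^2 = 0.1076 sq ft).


Area = 22 x 28 = 616 dm^2
Conversion: 616 x 0.1076 = 66.28 sq ft


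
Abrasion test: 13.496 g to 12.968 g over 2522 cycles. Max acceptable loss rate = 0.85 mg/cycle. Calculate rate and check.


Rate = 0.209 mg/cycle
Passes: Yes


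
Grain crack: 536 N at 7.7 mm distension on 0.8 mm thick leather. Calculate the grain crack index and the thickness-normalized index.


Crack index = 536 / 7.7 = 69.6 N/mm
Normalized = 69.6 / 0.8 = 87.0 N/mm per mm


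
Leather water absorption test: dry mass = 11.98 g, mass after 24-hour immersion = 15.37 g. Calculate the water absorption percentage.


Water absorbed = 15.37 - 11.98 = 3.39 g
WA% = 3.39 / 11.98 x 100 = 28.3%


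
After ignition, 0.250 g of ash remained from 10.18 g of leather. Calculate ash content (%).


2.46%


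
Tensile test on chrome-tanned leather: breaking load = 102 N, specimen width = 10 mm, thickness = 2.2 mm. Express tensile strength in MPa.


4.64 MPa

Cross-section = 10 x 2.2 = 22.0 mm^2
TS = 102 / 22.0 = 4.64 MPa
(1 N/mm^2 = 1 MPa)


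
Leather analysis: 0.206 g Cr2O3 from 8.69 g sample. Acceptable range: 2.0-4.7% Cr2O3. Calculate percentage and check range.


Cr2O3% = 0.206 / 8.69 x 100 = 2.37%
Acceptable range: 2.0 to 4.7%
Within range: Yes


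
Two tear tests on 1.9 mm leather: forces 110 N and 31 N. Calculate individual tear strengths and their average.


Tear 1 = 110 / 1.9 = 57.9 N/mm
Tear 2 = 31 / 1.9 = 16.3 N/mm
Average = (57.9 + 16.3) / 2 = 37.1 N/mm


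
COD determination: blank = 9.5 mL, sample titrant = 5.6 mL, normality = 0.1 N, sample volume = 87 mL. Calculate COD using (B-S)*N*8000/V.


35.9 mg/L

COD = (9.5 - 5.6) x 0.1 x 8000 / 87
COD = 3.9 x 0.1 x 8000 / 87
COD = 35.9 mg/L


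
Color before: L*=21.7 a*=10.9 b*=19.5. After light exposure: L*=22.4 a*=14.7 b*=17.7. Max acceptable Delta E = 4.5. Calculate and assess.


dL = 0.7, da = 3.8, db = -1.8
dE = sqrt((0.7)^2 + (3.8)^2 + (-1.8)^2) = 4.26
Max = 4.5
Passes: Yes


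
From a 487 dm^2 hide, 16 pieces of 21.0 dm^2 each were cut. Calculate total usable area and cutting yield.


Usable area = 336.0 dm^2
Yield = 69.0%

Total usable = 16 x 21.0 = 336.0 dm^2
Yield = 336.0 / 487 x 100 = 69.0%


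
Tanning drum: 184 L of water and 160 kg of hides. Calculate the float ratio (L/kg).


1.2


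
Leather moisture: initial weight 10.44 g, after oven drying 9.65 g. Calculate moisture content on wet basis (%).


7.6%


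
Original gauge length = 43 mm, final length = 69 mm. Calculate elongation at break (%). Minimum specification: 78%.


Extension = 69 - 43 = 26 mm
Elongation = 26 / 43 x 100 = 60.5%
Minimum required: 78%
Meets specification: No


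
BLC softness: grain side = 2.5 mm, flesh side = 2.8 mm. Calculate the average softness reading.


2.65 mm

Average = (2.5 + 2.8) / 2
Average = 2.65 mm


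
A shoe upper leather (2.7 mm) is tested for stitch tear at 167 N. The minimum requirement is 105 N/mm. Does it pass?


STS = 61.9 N/mm
Passes: No


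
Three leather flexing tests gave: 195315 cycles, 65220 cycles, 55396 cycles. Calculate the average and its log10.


Average = 105310 cycles
log10 = 5.02

Average = (195315 + 65220 + 55396) / 3 = 105310 cycles
log10(105310) = 5.02


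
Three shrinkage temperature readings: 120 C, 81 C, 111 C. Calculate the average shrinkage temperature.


Average = (120 + 81 + 111) / 3
Average = 312 / 3 = 104.0 C


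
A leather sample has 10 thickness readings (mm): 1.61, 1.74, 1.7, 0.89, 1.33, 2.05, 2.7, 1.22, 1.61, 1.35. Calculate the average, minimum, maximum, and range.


Sum = 16.20
Average = 16.20 / 10 = 1.62 mm
Minimum = 0.89 mm
Maximum = 2.7 mm
Range = 2.7 - 0.89 = 1.81 mm


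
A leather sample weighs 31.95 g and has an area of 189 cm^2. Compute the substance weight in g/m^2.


1690.5 g/m^2


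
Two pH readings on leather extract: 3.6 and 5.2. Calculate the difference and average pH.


Difference = 1.6
Average pH = 4.40

Difference = |3.6 - 5.2| = 1.6
Average = (3.6 + 5.2) / 2 = 4.40


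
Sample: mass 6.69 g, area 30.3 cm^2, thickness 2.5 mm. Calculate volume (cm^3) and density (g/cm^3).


Thickness in cm = 2.5 / 10 = 0.25 cm
Volume = 30.3 x 0.25 = 7.575 cm^3
Density = 6.69 / 7.575 = 0.883 g/cm^3


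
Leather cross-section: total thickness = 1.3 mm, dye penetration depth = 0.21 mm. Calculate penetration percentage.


16.2%

Penetration% = 0.21 / 1.3 x 100
Penetration = 16.2%


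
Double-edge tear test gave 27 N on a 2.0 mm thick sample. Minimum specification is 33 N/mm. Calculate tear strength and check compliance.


Tear strength = 27 / 2.0 = 13.5 N/mm
Required minimum = 33 N/mm
Compliant: No


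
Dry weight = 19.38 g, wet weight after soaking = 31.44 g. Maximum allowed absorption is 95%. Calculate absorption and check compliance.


WA = (31.44 - 19.38) / 19.38 x 100 = 62.2%
Maximum allowed: 95%
Compliant: Yes


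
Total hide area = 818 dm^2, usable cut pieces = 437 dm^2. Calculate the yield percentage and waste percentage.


Yield = 53.4%
Waste = 46.6%

Yield = 437 / 818 x 100 = 53.4%
Waste = 818 - 437 = 381 dm^2
Waste% = 100 - 53.4 = 46.6%


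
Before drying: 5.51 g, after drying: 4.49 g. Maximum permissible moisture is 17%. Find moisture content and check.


Moisture content = 18.5%
Acceptable: No

MC = (5.51 - 4.49) / 5.51 x 100 = 18.5%
Maximum: 17%
Acceptable: No


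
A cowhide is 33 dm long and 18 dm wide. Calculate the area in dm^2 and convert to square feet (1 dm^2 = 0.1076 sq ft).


594 dm^2
63.91 sq ft


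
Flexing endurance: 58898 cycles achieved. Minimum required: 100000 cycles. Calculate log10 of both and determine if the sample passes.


log10(58898) = 4.77
log10(100000) = 5.00
Passes: No


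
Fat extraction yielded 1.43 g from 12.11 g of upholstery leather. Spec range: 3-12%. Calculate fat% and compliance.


Fat% = 1.43 / 12.11 x 100 = 11.8%
Spec range: 3-12%
Compliant: Yes


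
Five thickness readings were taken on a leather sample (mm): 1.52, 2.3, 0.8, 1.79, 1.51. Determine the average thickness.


Sum = 1.52 + 2.3 + 0.8 + 1.79 + 1.51 = 7.92
Average = 7.92 / 5 = 1.58 mm


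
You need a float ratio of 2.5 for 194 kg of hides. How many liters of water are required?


Water = hide weight x target ratio
Water = 194 x 2.5 = 485.0 L


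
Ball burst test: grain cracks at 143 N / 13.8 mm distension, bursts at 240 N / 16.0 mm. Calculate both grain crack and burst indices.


Crack index = 10.4 N/mm
Burst index = 15.0 N/mm

Crack index = 143 / 13.8 = 10.4 N/mm
Burst index = 240 / 16.0 = 15.0 N/mm


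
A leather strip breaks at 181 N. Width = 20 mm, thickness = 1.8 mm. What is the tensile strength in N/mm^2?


5.03 N/mm^2


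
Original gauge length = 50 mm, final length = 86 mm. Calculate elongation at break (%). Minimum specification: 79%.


Extension = 86 - 50 = 36 mm
Elongation = 36 / 50 x 100 = 72.0%
Minimum required: 79%
Meets specification: No


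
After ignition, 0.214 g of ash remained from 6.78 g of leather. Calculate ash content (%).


Ash% = 0.214 / 6.78 x 100
Ash% = 3.16%


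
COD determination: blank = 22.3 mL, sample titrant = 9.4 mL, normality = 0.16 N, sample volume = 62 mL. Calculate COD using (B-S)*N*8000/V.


266.3 mg/L

COD = (22.3 - 9.4) x 0.16 x 8000 / 62
COD = 12.9 x 0.16 x 8000 / 62
COD = 266.3 mg/L


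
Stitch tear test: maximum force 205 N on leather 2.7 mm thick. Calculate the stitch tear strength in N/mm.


75.9 N/mm

Stitch tear strength = force / thickness
STS = 205 / 2.7 = 75.9 N/mm


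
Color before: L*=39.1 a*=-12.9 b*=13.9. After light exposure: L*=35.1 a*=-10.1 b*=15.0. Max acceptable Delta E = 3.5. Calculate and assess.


dL = -4.0, da = 2.8, db = 1.1
dE = sqrt((-4.0)^2 + (2.8)^2 + (1.1)^2) = 5.00
Max = 3.5
Passes: No


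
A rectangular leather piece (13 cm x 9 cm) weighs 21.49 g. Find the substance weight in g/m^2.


1836.8 g/m^2

Area = 13 x 9 = 117 cm^2
SW = 21.49 / 117 x 10000 = 1836.8 g/m^2


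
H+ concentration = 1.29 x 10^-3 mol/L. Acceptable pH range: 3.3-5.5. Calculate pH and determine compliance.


pH = 2.89
Compliant: No


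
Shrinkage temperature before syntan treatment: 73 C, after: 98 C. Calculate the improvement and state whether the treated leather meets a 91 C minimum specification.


Improvement = 98 - 73 = 25 C
Spec check: 98 C >= 91 C? Yes


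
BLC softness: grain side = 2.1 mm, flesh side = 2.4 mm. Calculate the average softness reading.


Average = (2.1 + 2.4) / 2
Average = 2.25 mm


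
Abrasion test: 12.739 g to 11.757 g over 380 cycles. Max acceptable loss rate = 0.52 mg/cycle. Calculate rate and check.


Rate = 2.584 mg/cycle
Passes: No


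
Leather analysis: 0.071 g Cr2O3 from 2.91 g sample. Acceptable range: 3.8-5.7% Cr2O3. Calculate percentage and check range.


Cr2O3 = 2.44%
Within range: No


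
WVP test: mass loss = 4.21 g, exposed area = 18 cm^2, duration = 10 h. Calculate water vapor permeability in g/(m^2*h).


WVP = mass_loss / (area x time) x 10000
WVP = 4.21 / (18 x 10) x 10000
WVP = 4.21 / 180 x 10000 = 233.89 g/(m^2*h)


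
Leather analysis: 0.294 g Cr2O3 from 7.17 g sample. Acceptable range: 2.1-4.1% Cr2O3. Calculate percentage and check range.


Cr2O3 = 4.10%
Within range: Yes

Cr2O3% = 0.294 / 7.17 x 100 = 4.10%
Acceptable range: 2.1 to 4.1%
Within range: Yes


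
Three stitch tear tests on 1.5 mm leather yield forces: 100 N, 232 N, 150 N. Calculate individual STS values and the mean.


STS1 = 100 / 1.5 = 66.7 N/mm
STS2 = 232 / 1.5 = 154.7 N/mm
STS3 = 150 / 1.5 = 100.0 N/mm
Mean = (66.7 + 154.7 + 100.0) / 3 = 107.1 N/mm


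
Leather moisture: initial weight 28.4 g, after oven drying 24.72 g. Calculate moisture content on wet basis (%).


13.0%

Moisture = 28.4 - 24.72 = 3.68 g
MC = 3.68 / 28.4 x 100 = 13.0%


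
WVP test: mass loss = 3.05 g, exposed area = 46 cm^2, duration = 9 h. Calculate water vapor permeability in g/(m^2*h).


WVP = mass_loss / (area x time) x 10000
WVP = 3.05 / (46 x 9) x 10000
WVP = 3.05 / 414 x 10000 = 73.67 g/(m^2*h)


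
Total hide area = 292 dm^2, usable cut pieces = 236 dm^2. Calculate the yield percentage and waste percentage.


Yield = 80.8%
Waste = 19.2%

Yield = 236 / 292 x 100 = 80.8%
Waste = 292 - 236 = 56 dm^2
Waste% = 100 - 80.8 = 19.2%


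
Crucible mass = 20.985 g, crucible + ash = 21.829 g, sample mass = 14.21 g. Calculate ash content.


Ash mass = 21.829 - 20.985 = 0.844 g
Ash% = 0.844 / 14.21 x 100 = 5.94%


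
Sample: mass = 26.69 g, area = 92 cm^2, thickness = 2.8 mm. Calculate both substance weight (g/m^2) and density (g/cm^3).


SW = 26.69 / 92 x 10000 = 2901.1 g/m^2
Volume = 92 x 2.8 / 10 = 25.76 cm^3
Density = 26.69 / 25.76 = 1.036 g/cm^3


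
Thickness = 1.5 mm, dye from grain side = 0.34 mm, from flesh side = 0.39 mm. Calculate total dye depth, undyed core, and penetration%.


Total dyed = 0.73 mm
Undyed core = 0.77 mm
Penetration = 48.7%

Total dyed = 0.34 + 0.39 = 0.73 mm
Undyed core = 1.5 - 0.73 = 0.77 mm
Penetration = 0.73 / 1.5 x 100 = 48.7%


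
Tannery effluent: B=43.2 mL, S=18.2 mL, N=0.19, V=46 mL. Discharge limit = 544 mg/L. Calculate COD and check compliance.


COD = 826.1 mg/L
Compliant: No

COD = (43.2 - 18.2) x 0.19 x 8000 / 46 = 826.1 mg/L
Limit: 544 mg/L
Compliant: No


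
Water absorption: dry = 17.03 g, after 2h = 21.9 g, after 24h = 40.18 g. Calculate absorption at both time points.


WA (2h) = (21.9 - 17.03) / 17.03 x 100 = 28.6%
WA (24h) = (40.18 - 17.03) / 17.03 x 100 = 135.9%


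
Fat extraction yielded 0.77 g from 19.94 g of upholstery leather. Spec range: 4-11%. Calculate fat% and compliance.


Fat content = 3.9%
Compliant: No

Fat% = 0.77 / 19.94 x 100 = 3.9%
Spec range: 4-11%
Compliant: No


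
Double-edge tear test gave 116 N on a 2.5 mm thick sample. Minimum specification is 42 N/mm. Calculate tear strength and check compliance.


Tear strength = 46.4 N/mm
Compliant: Yes


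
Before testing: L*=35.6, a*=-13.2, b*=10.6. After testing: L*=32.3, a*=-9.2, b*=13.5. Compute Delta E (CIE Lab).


Delta E = 5.94


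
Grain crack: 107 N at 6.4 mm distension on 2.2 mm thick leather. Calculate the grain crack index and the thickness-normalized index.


Crack index = 107 / 6.4 = 16.7 N/mm
Normalized = 16.7 / 2.2 = 7.6 N/mm per mm


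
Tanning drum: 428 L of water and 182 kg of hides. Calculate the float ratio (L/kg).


2.4

Float ratio = water / hide weight
Ratio = 428 / 182 = 2.4


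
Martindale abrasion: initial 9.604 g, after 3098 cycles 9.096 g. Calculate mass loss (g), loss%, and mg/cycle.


Loss = 9.604 - 9.096 = 0.508 g
Loss% = 0.508 / 9.604 x 100 = 5.29%
Rate = 0.508 / 3098 x 1000 = 0.164 mg/cycle


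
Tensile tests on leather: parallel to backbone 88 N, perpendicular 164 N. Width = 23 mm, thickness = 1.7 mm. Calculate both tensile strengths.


Area = 23 x 1.7 = 39.1 mm^2
TS (parallel) = 88 / 39.1 = 2.25 N/mm^2
TS (perpendicular) = 164 / 39.1 = 4.19 N/mm^2


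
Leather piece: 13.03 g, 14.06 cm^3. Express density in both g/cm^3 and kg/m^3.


Density = 13.03 / 14.06 = 0.927 g/cm^3
Convert: 0.927 x 1000 = 927 kg/m^3


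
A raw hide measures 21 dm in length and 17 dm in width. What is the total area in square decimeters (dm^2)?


357 dm^2


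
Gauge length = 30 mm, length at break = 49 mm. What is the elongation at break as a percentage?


63.3%


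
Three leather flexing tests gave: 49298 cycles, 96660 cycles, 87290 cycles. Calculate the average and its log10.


Average = 77749 cycles
log10 = 4.89

Average = (49298 + 96660 + 87290) / 3 = 77749 cycles
log10(77749) = 4.89


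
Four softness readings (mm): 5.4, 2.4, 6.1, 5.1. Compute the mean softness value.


4.75 mm


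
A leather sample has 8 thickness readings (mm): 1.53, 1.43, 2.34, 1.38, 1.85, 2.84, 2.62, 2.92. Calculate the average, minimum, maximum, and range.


Sum = 16.91
Average = 16.91 / 8 = 2.11 mm
Minimum = 1.38 mm
Maximum = 2.92 mm
Range = 2.92 - 1.38 = 1.54 mm


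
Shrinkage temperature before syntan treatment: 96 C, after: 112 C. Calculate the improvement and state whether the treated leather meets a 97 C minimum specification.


Improvement = 112 - 96 = 16 C
Spec check: 112 C >= 97 C? Yes


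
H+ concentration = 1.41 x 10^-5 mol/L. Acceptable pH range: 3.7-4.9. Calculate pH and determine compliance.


pH = 4.85
Compliant: Yes

pH = -log10(1.41 x 10^-5) = 4.85
Range: 3.7 to 4.9
Compliant: Yes


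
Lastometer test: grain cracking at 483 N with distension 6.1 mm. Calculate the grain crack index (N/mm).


Grain crack index = force / distension
Index = 483 / 6.1 = 79.2 N/mm


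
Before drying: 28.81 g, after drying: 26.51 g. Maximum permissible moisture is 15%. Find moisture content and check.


MC = (28.81 - 26.51) / 28.81 x 100 = 8.0%
Maximum: 15%
Acceptable: Yes


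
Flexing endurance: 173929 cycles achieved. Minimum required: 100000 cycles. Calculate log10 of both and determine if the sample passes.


log10(173929) = 5.24
log10(100000) = 5.00
Passes: Yes


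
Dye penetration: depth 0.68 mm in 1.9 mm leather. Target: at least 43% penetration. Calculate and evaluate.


Penetration = 0.68 / 1.9 x 100 = 35.8%
Target: 43%
Meets target: No


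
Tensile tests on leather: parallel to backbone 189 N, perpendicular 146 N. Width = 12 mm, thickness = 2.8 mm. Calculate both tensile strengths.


Area = 12 x 2.8 = 33.6 mm^2
TS (parallel) = 189 / 33.6 = 5.63 N/mm^2
TS (perpendicular) = 146 / 33.6 = 4.35 N/mm^2


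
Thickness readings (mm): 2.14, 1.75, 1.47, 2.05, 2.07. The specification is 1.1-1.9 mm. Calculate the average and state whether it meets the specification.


Sum = 9.48
Average = 9.48 / 5 = 1.90 mm
Specification range: 1.1 to 1.9 mm
Within spec: Yes


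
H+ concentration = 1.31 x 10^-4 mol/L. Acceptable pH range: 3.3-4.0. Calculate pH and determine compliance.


pH = -log10(1.31 x 10^-4) = 3.88
Range: 3.3 to 4.0
Compliant: Yes


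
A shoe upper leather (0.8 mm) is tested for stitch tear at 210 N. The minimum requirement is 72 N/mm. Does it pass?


STS = 210 / 0.8 = 262.5 N/mm
Minimum required: 72 N/mm
Passes: Yes


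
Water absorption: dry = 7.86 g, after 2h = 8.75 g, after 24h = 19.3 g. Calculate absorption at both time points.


WA (2h) = (8.75 - 7.86) / 7.86 x 100 = 11.3%
WA (24h) = (19.3 - 7.86) / 7.86 x 100 = 145.5%


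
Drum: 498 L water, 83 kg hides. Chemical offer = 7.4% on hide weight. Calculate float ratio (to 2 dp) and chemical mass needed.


Float ratio = 6.00
Chemical needed = 6.142 kg

Float ratio = 498 / 83 = 6.00
Chemical = 83 x 7.4 / 100 = 6.142 kg


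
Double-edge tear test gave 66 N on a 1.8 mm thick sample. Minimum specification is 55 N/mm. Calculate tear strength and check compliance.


Tear strength = 66 / 1.8 = 36.7 N/mm
Required minimum = 55 N/mm
Compliant: No


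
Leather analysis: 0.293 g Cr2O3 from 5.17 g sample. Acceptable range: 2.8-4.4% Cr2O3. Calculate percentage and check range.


Cr2O3% = 0.293 / 5.17 x 100 = 5.67%
Acceptable range: 2.8 to 4.4%
Within range: No


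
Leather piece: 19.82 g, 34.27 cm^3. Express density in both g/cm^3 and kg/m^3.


0.578 g/cm^3
578 kg/m^3


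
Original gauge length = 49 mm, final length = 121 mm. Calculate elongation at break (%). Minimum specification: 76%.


Elongation = 146.9%
Meets spec: Yes

Extension = 121 - 49 = 72 mm
Elongation = 72 / 49 x 100 = 146.9%
Minimum required: 76%
Meets specification: Yes


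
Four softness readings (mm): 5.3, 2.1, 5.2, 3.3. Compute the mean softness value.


3.98 mm


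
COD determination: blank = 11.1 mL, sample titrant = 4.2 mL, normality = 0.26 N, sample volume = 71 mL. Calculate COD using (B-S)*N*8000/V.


202.1 mg/L


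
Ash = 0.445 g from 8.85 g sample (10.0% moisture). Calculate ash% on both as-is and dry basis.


As-is ash = 5.03%
Dry-basis ash = 5.59%


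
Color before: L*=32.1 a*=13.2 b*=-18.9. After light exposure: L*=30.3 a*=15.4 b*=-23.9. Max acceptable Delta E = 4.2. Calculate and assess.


Delta E = 5.75
Passes: No


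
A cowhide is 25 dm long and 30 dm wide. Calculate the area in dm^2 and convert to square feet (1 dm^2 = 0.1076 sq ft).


750 dm^2
80.70 sq ft

Area = 25 x 30 = 750 dm^2
Conversion: 750 x 0.1076 = 80.70 sq ft


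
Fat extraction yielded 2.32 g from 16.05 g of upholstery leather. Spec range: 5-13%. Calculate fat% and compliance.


Fat content = 14.5%
Compliant: No

Fat% = 2.32 / 16.05 x 100 = 14.5%
Spec range: 5-13%
Compliant: No


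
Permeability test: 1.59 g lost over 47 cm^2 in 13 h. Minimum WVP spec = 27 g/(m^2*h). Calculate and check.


WVP = 1.59 / (47 x 13) x 10000 = 26.02 g/(m^2*h)
Minimum: 27 g/(m^2*h)
Meets spec: No


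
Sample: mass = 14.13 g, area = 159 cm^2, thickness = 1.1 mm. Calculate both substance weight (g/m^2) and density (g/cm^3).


SW = 14.13 / 159 x 10000 = 888.7 g/m^2
Volume = 159 x 1.1 / 10 = 17.49 cm^3
Density = 14.13 / 17.49 = 0.808 g/cm^3


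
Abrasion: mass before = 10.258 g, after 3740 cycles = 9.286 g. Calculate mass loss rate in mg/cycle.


0.260 mg/cycle

Mass loss = 10.258 - 9.286 = 0.972 g
Rate = 0.972 / 3740 x 1000 = 0.260 mg/cycle


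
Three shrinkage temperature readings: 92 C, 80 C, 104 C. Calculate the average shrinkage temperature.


92.0 C


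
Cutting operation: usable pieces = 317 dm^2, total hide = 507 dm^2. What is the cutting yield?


Yield = usable / total x 100
Yield = 317 / 507 x 100 = 62.5%


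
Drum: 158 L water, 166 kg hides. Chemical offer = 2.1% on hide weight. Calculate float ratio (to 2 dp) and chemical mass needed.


Float ratio = 158 / 166 = 0.95
Chemical = 166 x 2.1 / 100 = 3.486 kg


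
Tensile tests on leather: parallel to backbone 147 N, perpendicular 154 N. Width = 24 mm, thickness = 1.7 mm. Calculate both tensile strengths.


Parallel = 3.60 N/mm^2
Perpendicular = 3.77 N/mm^2


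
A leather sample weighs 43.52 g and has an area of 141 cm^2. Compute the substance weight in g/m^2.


Substance weight = mass / area x 10000
SW = 43.52 / 141 x 10000
SW = 3086.5 g/m^2
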